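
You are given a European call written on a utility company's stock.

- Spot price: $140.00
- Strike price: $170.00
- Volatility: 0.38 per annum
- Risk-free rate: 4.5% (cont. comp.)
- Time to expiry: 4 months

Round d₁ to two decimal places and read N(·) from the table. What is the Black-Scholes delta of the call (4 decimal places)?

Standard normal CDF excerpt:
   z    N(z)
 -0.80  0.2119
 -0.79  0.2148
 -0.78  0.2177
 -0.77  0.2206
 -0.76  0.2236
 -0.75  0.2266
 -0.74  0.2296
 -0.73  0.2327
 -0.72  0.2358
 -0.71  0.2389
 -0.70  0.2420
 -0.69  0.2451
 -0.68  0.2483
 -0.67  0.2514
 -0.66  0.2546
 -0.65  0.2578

σ√T = 0.38 × 0.5774 = 0.2194
d₁ = [ln(140/170) + (0.045 + ½·0.38²)·0.3333] / (σ√T) = (-0.1942 + 0.0391) / 0.2194 = -0.7069 ⇒ -0.71
N(d₁) = N(-0.71) = 0.2389
Δ_call = N(d₁) = 0.2389

0.2389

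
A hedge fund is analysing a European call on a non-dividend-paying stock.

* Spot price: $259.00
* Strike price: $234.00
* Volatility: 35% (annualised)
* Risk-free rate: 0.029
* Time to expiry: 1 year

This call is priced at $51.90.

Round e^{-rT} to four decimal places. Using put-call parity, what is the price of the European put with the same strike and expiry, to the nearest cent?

$20.21

exp(−rT) = exp(−0.029·1) = 0.9714
Put-call parity: C − P = S − K·e^(−rT) = 259 − 234·0.9714 = 259 − 227.3076 = 31.6924
P = C − (C − P) = 51.90 − (31.6924) = 20.2076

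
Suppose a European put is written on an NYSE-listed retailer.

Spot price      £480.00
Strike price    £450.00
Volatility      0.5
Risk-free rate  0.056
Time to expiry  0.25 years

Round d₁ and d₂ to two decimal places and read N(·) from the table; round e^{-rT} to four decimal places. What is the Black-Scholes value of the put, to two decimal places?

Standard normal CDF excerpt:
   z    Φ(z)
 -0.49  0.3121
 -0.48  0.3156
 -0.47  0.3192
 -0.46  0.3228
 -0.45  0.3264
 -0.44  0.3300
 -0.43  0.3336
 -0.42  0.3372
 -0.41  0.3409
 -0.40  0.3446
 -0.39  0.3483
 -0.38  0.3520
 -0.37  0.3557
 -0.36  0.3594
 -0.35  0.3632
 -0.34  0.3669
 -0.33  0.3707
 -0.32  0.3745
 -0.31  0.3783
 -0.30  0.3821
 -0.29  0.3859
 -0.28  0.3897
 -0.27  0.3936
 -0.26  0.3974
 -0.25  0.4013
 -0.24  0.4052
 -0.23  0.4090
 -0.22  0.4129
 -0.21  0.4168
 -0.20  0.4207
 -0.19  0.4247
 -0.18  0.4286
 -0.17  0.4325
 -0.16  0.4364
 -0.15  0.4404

£30.06

σ√T = 0.5·√0.25 = 0.2500
d₁ = [ln(480/450) + (0.056 + 0.5²/2)·0.25] / 0.2500 = [0.0645 + 0.0452] / 0.2500 = 0.4392 ≈ 0.44
d₂ = d₁ − σ√T = 0.4392 − 0.2500 = 0.1892 ≈ 0.19
e^(−rT) = e^(−0.056·0.25) = 0.9861
N(−d₂) = N(-0.19) = 0.4247;  N(−d₁) = N(-0.44) = 0.3300
P = 450·0.9861·0.4247 − 480·0.3300 = 188.4585 − 158.4000 = 30.0585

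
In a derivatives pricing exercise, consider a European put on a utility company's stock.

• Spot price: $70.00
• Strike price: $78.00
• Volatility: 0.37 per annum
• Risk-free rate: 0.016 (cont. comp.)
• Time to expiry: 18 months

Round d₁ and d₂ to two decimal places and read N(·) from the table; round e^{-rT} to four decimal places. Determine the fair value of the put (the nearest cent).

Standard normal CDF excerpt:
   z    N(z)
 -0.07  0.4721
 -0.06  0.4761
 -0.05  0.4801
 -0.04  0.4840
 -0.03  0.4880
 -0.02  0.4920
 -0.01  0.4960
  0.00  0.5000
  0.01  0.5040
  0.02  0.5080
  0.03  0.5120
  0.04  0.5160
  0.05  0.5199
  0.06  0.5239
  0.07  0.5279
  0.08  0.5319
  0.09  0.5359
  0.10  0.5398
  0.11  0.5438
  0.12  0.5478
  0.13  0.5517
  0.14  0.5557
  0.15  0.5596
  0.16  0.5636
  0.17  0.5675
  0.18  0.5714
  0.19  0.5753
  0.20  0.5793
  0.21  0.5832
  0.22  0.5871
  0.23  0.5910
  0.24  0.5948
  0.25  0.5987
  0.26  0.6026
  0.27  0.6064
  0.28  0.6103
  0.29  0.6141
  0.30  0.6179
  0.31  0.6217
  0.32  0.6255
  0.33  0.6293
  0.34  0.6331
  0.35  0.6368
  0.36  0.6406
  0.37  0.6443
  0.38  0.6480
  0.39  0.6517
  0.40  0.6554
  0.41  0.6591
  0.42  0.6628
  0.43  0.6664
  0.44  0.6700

σ√T = 0.37 × 1.2247 = 0.4532
d₁ = [ln(70/78) + (0.016 + ½·0.37²)·1.5] / (σ√T) = (-0.1082 + 0.1267) / 0.4532 = 0.0407 ⇒ 0.04
d₂ = 0.0407 − 0.4532 = -0.4124 ⇒ -0.41
e^(−rT) = e^(−0.016·1.5) = 0.9763
N(−d₂) = N(0.41) = 0.6591;  N(−d₁) = N(-0.04) = 0.4840
P = 78·0.9763·0.6591 − 70·0.4840 = 50.1914 − 33.8800 = 16.3114

$16.31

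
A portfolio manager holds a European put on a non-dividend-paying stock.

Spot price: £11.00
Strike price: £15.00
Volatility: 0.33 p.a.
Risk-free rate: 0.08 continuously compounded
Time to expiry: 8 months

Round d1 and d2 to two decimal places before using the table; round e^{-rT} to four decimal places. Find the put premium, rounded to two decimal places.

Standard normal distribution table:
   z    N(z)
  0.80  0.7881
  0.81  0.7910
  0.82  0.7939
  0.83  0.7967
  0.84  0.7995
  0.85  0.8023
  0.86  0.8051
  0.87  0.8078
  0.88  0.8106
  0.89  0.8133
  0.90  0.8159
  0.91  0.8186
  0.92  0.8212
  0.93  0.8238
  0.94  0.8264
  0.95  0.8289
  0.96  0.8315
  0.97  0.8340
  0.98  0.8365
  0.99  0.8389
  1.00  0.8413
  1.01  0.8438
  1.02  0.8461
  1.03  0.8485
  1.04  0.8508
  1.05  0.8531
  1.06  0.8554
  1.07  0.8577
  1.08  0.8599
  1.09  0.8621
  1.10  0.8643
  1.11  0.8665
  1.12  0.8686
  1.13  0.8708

£3.53

σ√T = 0.33·√0.6667 = 0.2694
d₁ = [ln(11/15) + (0.08 + 0.33²/2)·0.6667] / 0.2694 = [-0.3102 + 0.0896] / 0.2694 = -0.8184 which rounds to -0.82
d₂ = d₁ − σ√T = -0.8184 − 0.2694 = -1.0879 which rounds to -1.09
exp(−rT) = exp(−0.08·0.6667) = 0.9481
P = 15·0.9481·N(1.09) − 11·N(0.82) = 15·0.9481·0.8621 − 11·0.7939 = 12.2604 − 8.7329 = 3.5275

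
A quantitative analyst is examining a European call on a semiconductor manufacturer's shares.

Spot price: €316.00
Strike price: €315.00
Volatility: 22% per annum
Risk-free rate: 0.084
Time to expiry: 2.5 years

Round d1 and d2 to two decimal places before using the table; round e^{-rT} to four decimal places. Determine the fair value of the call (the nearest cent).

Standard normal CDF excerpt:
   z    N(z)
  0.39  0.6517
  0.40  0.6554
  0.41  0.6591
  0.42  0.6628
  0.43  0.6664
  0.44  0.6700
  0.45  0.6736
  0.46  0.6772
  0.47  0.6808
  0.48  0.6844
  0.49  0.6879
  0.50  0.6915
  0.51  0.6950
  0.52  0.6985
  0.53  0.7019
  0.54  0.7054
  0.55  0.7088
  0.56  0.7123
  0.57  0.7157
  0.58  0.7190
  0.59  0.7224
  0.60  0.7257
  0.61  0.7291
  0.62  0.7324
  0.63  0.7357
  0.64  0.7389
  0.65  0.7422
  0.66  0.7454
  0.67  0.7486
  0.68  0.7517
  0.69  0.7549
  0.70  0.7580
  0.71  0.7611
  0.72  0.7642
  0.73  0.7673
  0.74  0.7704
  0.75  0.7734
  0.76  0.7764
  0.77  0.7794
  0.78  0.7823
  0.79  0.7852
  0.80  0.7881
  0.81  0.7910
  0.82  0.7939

T = 2.5;  σ√T = 0.3479
d₁ = [ln(316/315) + (0.084 + 0.22²/2)·2.5] / 0.3479 = [0.0032 + 0.2705] / 0.3479 = 0.7867 → 0.79
d₂ = d₁ − σ√T = 0.7867 − 0.3479 = 0.4389 → 0.44
exp(−rT) = exp(−0.084·2.5) = 0.8106
N(d₁) = N(0.79) = 0.7852;  N(d₂) = N(0.44) = 0.6700
C = 316·0.7852 − 315·0.8106·0.6700 = 248.1232 − 171.0771 = 77.0461

€77.05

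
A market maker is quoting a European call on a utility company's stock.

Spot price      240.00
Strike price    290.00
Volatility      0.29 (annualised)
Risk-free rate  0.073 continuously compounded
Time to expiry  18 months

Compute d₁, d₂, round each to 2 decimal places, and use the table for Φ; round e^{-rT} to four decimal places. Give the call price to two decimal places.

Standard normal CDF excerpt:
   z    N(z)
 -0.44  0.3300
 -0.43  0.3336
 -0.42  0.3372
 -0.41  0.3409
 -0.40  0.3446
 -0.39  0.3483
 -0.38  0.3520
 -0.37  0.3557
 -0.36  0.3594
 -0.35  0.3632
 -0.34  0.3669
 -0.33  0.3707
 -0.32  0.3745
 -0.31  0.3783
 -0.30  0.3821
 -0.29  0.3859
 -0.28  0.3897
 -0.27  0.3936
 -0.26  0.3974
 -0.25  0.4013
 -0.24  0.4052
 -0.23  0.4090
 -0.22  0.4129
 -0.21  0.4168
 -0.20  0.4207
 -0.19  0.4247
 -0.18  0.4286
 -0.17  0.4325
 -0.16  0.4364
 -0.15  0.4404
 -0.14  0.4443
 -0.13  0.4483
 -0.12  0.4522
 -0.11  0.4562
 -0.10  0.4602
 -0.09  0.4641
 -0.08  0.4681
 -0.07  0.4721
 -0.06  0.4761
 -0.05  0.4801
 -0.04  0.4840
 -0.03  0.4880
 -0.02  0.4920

25.65

σ√T = 0.29·√1.5 = 0.3552
d₁ = [ln(240/290) + (0.073 + 0.29²/2)·1.5] / 0.3552 = [-0.1892 + 0.1726] / 0.3552 = -0.0469 ⇒ -0.05
d₂ = d₁ − σ√T = -0.0469 − 0.3552 = -0.4021 ⇒ -0.40
exp(−rT) = exp(−0.073·1.5) = 0.8963
N(d₁) = N(-0.05) = 0.4801;  N(d₂) = N(-0.40) = 0.3446
C = 240·0.4801 − 290·0.8963·0.3446 = 115.2240 − 89.5708 = 25.6532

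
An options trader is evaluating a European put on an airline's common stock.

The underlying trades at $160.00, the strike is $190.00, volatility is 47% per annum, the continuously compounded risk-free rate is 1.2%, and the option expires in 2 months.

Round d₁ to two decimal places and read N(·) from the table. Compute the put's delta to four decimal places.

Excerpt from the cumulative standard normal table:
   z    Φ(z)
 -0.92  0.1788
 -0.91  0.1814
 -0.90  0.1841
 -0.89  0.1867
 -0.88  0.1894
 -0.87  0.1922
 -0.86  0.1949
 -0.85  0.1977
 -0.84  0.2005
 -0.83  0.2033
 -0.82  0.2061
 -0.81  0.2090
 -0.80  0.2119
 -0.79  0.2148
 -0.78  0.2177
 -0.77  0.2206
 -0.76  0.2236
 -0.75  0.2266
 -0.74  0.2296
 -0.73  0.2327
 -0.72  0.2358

-0.7852

T = 0.1667;  σ√T = 0.1919
ln(S/K) + (r + σ²/2)T = ln(160/190) + (0.012 + 0.47²/2)·0.1667 = -0.1719 + 0.0204 = -0.1514
d₁ = -0.1514 / 0.1919 = -0.7893 → -0.79
N(d₁) = N(-0.79) = 0.2148
Δ_put = N(d₁) − 1 = 0.2148 − 1 = -0.7852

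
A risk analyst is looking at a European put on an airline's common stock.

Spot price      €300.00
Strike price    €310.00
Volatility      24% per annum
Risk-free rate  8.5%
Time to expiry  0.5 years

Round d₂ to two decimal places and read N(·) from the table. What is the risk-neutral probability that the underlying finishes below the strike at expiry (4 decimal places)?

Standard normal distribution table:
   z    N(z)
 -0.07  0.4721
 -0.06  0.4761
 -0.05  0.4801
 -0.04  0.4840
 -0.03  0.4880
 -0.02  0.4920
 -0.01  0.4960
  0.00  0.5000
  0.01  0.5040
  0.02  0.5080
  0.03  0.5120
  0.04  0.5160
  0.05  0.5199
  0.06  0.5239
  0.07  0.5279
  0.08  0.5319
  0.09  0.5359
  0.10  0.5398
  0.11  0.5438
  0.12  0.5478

0.5120

σ√T = 0.24 × 0.7071 = 0.1697
d₁ = [ln(300/310) + (0.085 + 0.24²/2)·0.5] / 0.1697 = [-0.0328 + 0.0569] / 0.1697 = 0.1421 → 0.14
d₂ = d₁ − σ√T = 0.1421 − 0.1697 = -0.0276 → -0.03
Pr(exercise) under Q = N(−d₂) = N(0.03) = 0.5120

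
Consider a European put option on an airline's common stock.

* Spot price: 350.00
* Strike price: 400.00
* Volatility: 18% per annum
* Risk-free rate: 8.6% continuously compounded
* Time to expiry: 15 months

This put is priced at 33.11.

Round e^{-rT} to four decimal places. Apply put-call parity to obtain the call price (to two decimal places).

23.87

e^(−rT) = e^(−0.086·1.25) = 0.8981
Put-call parity: C − P = S − K·e^(−rT) = 350 − 400·0.8981 = 350 − 359.2400 = -9.2400
C = P + (C − P) = 33.11 + (-9.2400) = 23.8700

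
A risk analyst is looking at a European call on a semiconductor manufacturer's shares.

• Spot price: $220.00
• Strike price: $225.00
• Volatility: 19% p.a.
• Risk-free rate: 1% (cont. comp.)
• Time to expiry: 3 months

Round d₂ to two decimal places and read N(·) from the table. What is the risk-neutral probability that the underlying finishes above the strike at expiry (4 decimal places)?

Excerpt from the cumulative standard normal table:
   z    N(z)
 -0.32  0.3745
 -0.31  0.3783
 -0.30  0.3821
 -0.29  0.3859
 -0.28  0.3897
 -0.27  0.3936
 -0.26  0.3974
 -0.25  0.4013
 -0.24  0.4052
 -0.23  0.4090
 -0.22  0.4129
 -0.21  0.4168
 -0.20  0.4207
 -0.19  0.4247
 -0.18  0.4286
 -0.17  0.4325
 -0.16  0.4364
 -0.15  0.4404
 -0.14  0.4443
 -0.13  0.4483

0.3974

T = 0.25;  σ√T = 0.0950
d₁ = [ln(220/225) + (0.01 + ½·0.19²)·0.25] / (σ√T) = (-0.0225 + 0.0070) / 0.0950 = -0.1627 ≈ -0.16
d₂ = -0.1627 − 0.0950 = -0.2577 ≈ -0.26
Risk-neutral Pr[S_T > K] = N(d₂) = N(-0.26) = 0.3974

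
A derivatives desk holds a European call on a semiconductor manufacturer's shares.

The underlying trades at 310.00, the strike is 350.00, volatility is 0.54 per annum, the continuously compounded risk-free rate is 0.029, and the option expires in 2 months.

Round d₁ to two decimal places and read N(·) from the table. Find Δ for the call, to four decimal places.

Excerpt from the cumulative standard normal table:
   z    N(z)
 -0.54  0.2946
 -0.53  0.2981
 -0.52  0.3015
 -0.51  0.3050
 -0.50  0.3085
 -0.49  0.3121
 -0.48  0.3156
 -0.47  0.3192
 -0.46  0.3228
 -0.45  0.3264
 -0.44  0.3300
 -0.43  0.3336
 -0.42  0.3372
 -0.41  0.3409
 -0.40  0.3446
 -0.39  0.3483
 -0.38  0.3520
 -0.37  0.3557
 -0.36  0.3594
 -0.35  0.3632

0.3372

σ√T = 0.54 × 0.4082 = 0.2205
d₁ = [ln(310/350) + (0.029 + 0.54²/2)·0.1667] / 0.2205 = [-0.1214 + 0.0291] / 0.2205 = -0.4184 → -0.42
N(d₁) = N(-0.42) = 0.3372
Δ_call = N(d₁) = 0.3372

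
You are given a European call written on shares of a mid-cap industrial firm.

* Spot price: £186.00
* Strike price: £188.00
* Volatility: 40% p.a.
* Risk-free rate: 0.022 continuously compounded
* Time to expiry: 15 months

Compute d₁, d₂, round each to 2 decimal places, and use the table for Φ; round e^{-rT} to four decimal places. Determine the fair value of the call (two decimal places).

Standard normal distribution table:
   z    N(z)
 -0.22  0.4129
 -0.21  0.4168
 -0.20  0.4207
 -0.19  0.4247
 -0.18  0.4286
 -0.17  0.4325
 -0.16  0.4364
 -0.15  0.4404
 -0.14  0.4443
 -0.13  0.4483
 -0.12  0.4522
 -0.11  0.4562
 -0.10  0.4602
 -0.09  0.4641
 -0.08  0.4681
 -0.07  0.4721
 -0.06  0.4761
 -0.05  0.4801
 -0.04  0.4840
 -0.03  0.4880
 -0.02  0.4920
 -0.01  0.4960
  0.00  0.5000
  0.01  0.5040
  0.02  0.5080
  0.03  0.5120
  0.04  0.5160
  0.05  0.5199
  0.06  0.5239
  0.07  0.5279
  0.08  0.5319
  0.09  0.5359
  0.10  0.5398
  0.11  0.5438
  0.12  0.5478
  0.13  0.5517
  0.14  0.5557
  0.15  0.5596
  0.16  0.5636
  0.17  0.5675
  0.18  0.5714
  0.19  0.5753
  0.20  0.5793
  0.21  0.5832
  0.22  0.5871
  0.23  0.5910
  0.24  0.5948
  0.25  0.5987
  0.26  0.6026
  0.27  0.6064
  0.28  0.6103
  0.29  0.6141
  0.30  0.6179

£34.40

σ√T = 0.4 × 1.1180 = 0.4472
d₁ = [ln(186/188) + (0.022 + 0.4²/2)·1.25] / 0.4472 = [-0.0107 + 0.1275] / 0.4472 = 0.2612 ⇒ 0.26
d₂ = d₁ − σ√T = 0.2612 − 0.4472 = -0.1860 ⇒ -0.19
exp(−rT) = exp(−0.022·1.25) = 0.9729
N(d₁) = N(0.26) = 0.6026;  N(d₂) = N(-0.19) = 0.4247
C = 186·0.6026 − 188·0.9729·0.4247 = 112.0836 − 77.6798 = 34.4038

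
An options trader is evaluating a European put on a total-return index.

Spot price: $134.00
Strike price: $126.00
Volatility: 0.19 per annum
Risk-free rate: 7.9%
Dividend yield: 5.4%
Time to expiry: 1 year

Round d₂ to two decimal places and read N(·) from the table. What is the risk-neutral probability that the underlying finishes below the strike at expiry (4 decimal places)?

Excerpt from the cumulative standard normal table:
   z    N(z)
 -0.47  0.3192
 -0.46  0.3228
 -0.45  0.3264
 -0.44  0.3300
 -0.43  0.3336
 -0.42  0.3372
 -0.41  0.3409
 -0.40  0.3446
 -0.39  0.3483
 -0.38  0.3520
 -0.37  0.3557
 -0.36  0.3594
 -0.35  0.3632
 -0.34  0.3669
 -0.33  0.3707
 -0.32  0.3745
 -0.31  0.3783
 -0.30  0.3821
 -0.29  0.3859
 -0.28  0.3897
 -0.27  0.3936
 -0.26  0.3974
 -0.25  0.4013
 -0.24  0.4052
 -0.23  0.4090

0.3594

σ√T = 0.19 × 1.0000 = 0.1900
d₁ = [ln(134/126) + (0.079 − 0.054 + 0.19²/2)·1] / 0.1900 = [0.0616 + 0.0431] / 0.1900 = 0.5506 ≈ 0.55
d₂ = d₁ − σ√T = 0.5506 − 0.1900 = 0.3606 ≈ 0.36
Risk-neutral Pr[S_T < K] = N(−d₂) = N(-0.36) = 0.3594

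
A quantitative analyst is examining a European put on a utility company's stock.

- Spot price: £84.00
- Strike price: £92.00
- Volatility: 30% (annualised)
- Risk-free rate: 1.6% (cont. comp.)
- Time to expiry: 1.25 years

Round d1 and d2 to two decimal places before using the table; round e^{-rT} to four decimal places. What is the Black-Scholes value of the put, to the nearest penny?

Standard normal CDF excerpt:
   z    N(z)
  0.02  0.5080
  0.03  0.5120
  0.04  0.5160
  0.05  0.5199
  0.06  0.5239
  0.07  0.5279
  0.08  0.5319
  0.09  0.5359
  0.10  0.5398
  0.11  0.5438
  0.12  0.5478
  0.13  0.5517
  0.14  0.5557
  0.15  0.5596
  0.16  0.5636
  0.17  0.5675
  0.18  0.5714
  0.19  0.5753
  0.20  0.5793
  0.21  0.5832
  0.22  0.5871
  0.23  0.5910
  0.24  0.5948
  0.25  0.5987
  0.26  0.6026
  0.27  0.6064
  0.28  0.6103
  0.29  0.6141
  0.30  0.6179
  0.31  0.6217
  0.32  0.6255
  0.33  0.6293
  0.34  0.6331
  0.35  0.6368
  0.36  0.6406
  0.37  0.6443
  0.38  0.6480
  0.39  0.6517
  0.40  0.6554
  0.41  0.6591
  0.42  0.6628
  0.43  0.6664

T = 1.25;  σ√T = 0.3354
d₁ = [ln(84/92) + (0.016 + ½·0.3²)·1.25] / (σ√T) = (-0.0910 + 0.0762) / 0.3354 = -0.0439 → -0.04
d₂ = -0.0439 − 0.3354 = -0.3793 → -0.38
exp(−rT) = exp(−0.016·1.25) = 0.9802
P = 92·0.9802·N(0.38) − 84·N(0.04) = 92·0.9802·0.6480 − 84·0.5160 = 58.4356 − 43.3440 = 15.0916

£15.09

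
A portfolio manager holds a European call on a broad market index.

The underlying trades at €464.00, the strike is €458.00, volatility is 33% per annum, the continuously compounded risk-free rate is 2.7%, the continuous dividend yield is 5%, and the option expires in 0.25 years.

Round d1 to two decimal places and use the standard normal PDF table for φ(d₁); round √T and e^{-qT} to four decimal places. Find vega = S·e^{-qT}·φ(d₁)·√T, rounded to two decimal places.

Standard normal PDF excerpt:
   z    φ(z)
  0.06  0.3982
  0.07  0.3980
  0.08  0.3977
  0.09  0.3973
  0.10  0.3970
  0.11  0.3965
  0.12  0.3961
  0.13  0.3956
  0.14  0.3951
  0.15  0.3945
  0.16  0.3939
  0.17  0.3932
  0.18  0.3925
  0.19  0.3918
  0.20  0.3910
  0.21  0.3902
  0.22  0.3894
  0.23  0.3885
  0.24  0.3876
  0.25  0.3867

90.64

σ√T = 0.33 × 0.5000 = 0.1650
d₁ = [ln(464/458) + (0.027 − 0.05 + 0.33²/2)·0.25] / 0.1650 = [0.0130 + 0.0079] / 0.1650 = 0.1265 ⇒ 0.13
√T = √0.25 = 0.5000
φ(d₁) = φ(0.13) = 0.3956
e^(−qT) = e^(−0.05·0.25) = 0.9876
vega = S·e^(−qT)·φ(d₁)·√T = 464·0.9876·0.3956·0.5000 = 90.6411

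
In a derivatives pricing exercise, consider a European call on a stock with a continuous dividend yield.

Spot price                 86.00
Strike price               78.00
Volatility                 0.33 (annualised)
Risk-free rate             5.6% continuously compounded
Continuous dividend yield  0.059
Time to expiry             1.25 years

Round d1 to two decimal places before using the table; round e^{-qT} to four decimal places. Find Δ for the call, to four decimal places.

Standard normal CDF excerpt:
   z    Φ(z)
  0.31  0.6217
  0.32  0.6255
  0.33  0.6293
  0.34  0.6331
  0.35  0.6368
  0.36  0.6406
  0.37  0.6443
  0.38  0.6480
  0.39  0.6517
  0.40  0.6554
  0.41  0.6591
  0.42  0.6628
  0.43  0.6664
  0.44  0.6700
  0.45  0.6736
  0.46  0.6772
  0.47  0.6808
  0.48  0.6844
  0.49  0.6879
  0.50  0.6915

0.6224

σ√T = 0.33·√1.25 = 0.3690
ln(S/K) + (r − q + σ²/2)T = ln(86/78) + (0.056 − 0.059 + 0.33²/2)·1.25 = 0.0976 + 0.0643 = 0.1620
d₁ = 0.1620 / 0.3690 = 0.4389 ≈ 0.44
N(d₁) = N(0.44) = 0.6700
Δ_call = exp(−qT)·N(d₁) = 0.9289·0.6700 = 0.6224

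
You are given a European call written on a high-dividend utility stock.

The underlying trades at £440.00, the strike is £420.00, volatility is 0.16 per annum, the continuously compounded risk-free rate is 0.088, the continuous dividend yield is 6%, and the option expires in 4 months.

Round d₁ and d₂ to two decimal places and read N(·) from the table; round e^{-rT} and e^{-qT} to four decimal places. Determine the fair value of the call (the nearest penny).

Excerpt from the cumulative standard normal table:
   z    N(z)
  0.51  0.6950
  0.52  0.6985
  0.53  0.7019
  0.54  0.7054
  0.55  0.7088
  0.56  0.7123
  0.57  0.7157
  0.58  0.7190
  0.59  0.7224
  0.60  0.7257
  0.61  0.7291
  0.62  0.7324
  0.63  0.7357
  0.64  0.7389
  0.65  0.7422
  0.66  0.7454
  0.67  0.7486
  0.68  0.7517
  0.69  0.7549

£29.58

σ√T = 0.16·√0.3333 = 0.0924
d₁ = [ln(440/420) + (0.088 − 0.06 + ½·0.16²)·0.3333] / (σ√T) = (0.0465 + 0.0136) / 0.0924 = 0.6508 which rounds to 0.65
d₂ = 0.6508 − 0.0924 = 0.5584 which rounds to 0.56
exp(−qT) = exp(−0.06·0.3333) = 0.9802;  exp(−rT) = exp(−0.088·0.3333) = 0.9711
N(d₁) = N(0.65) = 0.7422;  N(d₂) = N(0.56) = 0.7123
C = 440·0.9802·0.7422 − 420·0.9711·0.7123 = 320.1020 − 290.5201 = 29.5819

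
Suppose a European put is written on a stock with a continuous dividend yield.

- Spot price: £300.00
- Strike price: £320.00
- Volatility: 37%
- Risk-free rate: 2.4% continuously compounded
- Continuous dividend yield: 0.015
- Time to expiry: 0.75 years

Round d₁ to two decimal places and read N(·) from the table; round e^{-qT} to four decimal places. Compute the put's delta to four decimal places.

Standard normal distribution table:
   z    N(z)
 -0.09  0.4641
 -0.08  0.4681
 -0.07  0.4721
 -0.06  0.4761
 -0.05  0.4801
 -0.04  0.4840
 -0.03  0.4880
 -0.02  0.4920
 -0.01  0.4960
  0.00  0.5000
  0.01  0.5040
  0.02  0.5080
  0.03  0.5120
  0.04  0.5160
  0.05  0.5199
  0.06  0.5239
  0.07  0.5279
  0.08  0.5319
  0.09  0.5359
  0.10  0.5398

-0.5023

σ√T = 0.37·√0.75 = 0.3204
d₁ = [ln(300/320) + (0.024 − 0.015 + ½·0.37²)·0.75] / (σ√T) = (-0.0645 + 0.0581) / 0.3204 = -0.0201 → -0.02
N(d₁) = N(-0.02) = 0.4920
Δ_put = exp(−qT)·(N(d₁) − 1) = 0.9888·(0.4920 − 1) = -0.5023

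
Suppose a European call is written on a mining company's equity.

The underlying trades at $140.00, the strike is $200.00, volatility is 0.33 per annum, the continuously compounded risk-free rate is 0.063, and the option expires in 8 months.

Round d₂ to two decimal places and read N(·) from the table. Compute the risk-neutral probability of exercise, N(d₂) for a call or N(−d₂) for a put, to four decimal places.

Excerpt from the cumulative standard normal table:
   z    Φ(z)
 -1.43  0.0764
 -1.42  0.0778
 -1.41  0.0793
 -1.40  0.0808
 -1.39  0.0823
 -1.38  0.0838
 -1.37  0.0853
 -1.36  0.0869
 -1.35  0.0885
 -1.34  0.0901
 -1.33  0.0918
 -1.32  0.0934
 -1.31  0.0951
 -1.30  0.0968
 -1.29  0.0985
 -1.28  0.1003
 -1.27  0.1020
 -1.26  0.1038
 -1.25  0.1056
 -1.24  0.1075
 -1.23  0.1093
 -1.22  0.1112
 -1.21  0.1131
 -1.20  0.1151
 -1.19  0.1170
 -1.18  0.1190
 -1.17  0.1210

σ√T = 0.33 × 0.8165 = 0.2694
d₁ = [ln(140/200) + (0.063 + 0.33²/2)·0.6667] / 0.2694 = [-0.3567 + 0.0783] / 0.2694 = -1.0331 ⇒ -1.03
d₂ = d₁ − σ√T = -1.0331 − 0.2694 = -1.3026 ⇒ -1.30
Pr(exercise) under Q = N(d₂) = 0.0968

0.0968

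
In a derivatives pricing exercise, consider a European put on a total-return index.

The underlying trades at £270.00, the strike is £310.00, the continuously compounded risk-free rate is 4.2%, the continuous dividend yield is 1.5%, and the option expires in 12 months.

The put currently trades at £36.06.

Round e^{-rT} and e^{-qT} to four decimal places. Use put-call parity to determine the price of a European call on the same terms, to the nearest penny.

e^(−qT) = e^(−0.015·1) = 0.9851;  e^(−rT) = e^(−0.042·1) = 0.9589
Put-call parity: C − P = S·e^(−qT) − K·e^(−rT) = 270·0.9851 − 310·0.9589 = 265.9770 − 297.2590 = -31.2820
C = P + (C − P) = 36.06 + (-31.2820) = 4.7780

£4.78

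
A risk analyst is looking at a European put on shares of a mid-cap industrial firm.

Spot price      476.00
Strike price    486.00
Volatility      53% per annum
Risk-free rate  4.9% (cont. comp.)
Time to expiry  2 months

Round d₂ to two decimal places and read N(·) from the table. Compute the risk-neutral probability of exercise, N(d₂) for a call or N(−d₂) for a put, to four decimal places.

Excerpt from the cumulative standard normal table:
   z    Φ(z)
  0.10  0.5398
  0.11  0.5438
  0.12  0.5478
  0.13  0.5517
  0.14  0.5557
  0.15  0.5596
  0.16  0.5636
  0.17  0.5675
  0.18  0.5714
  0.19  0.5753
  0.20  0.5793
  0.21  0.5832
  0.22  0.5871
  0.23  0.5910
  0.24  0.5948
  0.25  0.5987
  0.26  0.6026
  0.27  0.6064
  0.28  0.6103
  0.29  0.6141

T = 0.1667;  σ√T = 0.2164
d₁ = [ln(476/486) + (0.049 + 0.53²/2)·0.1667] / 0.2164 = [-0.0208 + 0.0316] / 0.2164 = 0.0498 ≈ 0.05
d₂ = d₁ − σ√T = 0.0498 − 0.2164 = -0.1665 ≈ -0.17
Pr(exercise) under Q = N(−d₂) = N(0.17) = 0.5675

0.5675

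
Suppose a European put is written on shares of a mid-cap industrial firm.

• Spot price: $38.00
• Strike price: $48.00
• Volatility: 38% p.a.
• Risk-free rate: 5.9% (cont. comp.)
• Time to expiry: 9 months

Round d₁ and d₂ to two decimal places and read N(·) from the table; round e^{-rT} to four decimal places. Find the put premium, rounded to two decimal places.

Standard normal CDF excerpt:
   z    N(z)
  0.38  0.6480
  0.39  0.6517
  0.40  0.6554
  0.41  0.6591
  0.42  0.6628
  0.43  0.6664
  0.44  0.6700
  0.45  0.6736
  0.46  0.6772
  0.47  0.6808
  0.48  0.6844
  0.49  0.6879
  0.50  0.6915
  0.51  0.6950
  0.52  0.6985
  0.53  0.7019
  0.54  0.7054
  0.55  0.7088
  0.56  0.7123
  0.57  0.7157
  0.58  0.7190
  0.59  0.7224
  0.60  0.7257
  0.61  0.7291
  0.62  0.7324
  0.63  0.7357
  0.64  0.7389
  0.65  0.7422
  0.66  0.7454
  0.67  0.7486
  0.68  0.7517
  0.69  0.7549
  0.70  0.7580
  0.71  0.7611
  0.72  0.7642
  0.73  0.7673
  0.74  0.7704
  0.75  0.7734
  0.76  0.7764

T = 0.75;  σ√T = 0.3291
d₁ = [ln(38/48) + (0.059 + 0.38²/2)·0.75] / 0.3291 = [-0.2336 + 0.0984] / 0.3291 = -0.4109 ≈ -0.41
d₂ = d₁ − σ√T = -0.4109 − 0.3291 = -0.7400 ≈ -0.74
exp(−rT) = exp(−0.059·0.75) = 0.9567
P = 48·0.9567·N(0.74) − 38·N(0.41) = 48·0.9567·0.7704 − 38·0.6591 = 35.3780 − 25.0458 = 10.3322

$10.33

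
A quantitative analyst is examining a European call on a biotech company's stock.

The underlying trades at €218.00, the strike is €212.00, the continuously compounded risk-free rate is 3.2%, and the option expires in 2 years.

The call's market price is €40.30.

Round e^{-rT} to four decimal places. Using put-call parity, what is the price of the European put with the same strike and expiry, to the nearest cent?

e^(−rT) = e^(−0.032·2) = 0.9380
Put-call parity: C − P = S − K·e^(−rT) = 218 − 212·0.9380 = 218 − 198.8560 = 19.1440
P = C − (C − P) = 40.30 − (19.1440) = 21.1560

€21.16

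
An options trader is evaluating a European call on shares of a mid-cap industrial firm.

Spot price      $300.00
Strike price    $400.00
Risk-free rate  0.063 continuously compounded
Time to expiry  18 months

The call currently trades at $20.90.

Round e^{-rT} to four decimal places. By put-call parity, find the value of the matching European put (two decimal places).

exp(−rT) = exp(−0.063·1.5) = 0.9098
Put-call parity: C − P = S − K·e^(−rT) = 300 − 400·0.9098 = 300 − 363.9200 = -63.9200
P = C − (C − P) = 20.90 − (-63.9200) = 84.8200

$84.82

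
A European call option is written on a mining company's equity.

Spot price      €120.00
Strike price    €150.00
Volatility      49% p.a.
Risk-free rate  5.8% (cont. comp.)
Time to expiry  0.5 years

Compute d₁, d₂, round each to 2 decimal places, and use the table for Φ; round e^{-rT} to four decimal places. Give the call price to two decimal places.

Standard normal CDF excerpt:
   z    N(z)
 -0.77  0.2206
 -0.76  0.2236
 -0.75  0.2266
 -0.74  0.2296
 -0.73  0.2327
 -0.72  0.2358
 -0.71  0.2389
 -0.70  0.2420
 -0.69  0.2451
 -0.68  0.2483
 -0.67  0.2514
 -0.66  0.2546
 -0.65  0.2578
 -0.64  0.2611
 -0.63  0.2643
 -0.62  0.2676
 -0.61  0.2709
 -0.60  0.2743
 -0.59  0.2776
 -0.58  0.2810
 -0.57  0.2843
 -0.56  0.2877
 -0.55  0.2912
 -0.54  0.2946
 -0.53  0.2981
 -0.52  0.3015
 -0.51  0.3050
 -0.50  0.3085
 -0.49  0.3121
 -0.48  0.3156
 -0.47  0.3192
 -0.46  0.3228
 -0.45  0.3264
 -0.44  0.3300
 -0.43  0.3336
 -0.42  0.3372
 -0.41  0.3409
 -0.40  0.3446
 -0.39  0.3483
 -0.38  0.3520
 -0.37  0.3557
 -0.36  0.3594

€7.89

σ√T = 0.49·√0.5 = 0.3465
ln(S/K) + (r + σ²/2)T = ln(120/150) + (0.058 + 0.49²/2)·0.5 = -0.2231 + 0.0890 = -0.1341
d₁ = -0.1341 / 0.3465 = -0.3871 which rounds to -0.39
d₂ = d₁ − σ√T = -0.3871 − 0.3465 = -0.7336 which rounds to -0.73
exp(−rT) = exp(−0.058·0.5) = 0.9714
N(d₁) = N(-0.39) = 0.3483;  N(d₂) = N(-0.73) = 0.2327
C = 120·0.3483 − 150·0.9714·0.2327 = 41.7960 − 33.9067 = 7.8893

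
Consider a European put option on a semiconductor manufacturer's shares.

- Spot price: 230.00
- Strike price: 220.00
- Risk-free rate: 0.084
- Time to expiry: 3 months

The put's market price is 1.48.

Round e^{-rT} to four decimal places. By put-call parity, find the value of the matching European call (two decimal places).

16.06

exp(−rT) = exp(−0.084·0.25) = 0.9792
Put-call parity: C − P = S − K·e^(−rT) = 230 − 220·0.9792 = 230 − 215.4240 = 14.5760
C = P + (C − P) = 1.48 + (14.5760) = 16.0560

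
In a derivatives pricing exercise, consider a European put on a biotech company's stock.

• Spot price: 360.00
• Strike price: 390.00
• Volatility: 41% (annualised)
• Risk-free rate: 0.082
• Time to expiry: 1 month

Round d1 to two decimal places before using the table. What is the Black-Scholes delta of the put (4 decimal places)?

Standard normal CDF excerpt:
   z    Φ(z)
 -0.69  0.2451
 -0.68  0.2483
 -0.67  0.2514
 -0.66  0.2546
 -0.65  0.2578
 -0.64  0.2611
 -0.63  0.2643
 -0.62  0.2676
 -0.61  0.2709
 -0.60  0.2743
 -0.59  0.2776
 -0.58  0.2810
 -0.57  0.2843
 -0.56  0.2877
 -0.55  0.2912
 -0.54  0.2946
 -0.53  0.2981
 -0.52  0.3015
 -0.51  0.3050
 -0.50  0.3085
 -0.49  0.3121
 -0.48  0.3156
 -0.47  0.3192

-0.7123

σ√T = 0.41·√0.08333 = 0.1184
d₁ = [ln(360/390) + (0.082 + 0.41²/2)·0.08333] / 0.1184 = [-0.0800 + 0.0138] / 0.1184 = -0.5594 ≈ -0.56
N(d₁) = N(-0.56) = 0.2877
Δ_put = N(d₁) − 1 = 0.2877 − 1 = -0.7123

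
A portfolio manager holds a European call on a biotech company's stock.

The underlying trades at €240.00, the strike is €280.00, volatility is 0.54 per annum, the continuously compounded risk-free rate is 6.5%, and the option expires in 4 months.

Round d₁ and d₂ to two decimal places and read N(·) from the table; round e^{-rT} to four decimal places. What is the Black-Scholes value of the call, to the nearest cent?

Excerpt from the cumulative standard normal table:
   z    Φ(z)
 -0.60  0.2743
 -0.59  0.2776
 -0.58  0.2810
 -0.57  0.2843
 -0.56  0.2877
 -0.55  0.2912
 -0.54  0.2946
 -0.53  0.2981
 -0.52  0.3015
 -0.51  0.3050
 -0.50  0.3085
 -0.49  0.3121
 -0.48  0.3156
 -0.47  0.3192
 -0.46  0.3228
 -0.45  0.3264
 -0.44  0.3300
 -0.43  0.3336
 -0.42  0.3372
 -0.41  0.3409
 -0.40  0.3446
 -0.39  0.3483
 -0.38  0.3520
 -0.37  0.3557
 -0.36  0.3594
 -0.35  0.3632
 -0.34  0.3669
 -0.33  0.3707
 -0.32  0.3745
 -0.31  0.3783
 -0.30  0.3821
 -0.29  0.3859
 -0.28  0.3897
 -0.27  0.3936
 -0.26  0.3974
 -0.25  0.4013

€17.47

σ√T = 0.54·√0.3333 = 0.3118
d₁ = [ln(240/280) + (0.065 + ½·0.54²)·0.3333] / (σ√T) = (-0.1542 + 0.0703) / 0.3118 = -0.2691 → -0.27
d₂ = -0.2691 − 0.3118 = -0.5808 → -0.58
exp(−rT) = exp(−0.065·0.3333) = 0.9786
N(d₁) = N(-0.27) = 0.3936;  N(d₂) = N(-0.58) = 0.2810
C = 240·0.3936 − 280·0.9786·0.2810 = 94.4640 − 76.9962 = 17.4678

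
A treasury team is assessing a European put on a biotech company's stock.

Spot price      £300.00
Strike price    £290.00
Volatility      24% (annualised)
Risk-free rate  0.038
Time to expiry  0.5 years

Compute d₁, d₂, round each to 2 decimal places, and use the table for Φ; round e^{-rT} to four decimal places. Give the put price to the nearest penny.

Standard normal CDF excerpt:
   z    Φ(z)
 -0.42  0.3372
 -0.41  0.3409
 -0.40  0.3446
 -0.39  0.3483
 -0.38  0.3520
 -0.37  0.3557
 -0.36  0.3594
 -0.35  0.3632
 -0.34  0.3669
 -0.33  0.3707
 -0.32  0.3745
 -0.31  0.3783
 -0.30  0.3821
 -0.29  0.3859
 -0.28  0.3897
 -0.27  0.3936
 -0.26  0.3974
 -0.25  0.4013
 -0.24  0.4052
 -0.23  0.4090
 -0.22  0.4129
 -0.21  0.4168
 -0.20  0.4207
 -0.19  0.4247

T = 0.5;  σ√T = 0.1697
d₁ = [ln(300/290) + (0.038 + 0.24²/2)·0.5] / 0.1697 = [0.0339 + 0.0334] / 0.1697 = 0.3966 → 0.40
d₂ = d₁ − σ√T = 0.3966 − 0.1697 = 0.2269 → 0.23
exp(−rT) = exp(−0.038·0.5) = 0.9812
N(−d₂) = N(-0.23) = 0.4090;  N(−d₁) = N(-0.40) = 0.3446
P = 290·0.9812·0.4090 − 300·0.3446 = 116.3801 − 103.3800 = 13.0001

£13.00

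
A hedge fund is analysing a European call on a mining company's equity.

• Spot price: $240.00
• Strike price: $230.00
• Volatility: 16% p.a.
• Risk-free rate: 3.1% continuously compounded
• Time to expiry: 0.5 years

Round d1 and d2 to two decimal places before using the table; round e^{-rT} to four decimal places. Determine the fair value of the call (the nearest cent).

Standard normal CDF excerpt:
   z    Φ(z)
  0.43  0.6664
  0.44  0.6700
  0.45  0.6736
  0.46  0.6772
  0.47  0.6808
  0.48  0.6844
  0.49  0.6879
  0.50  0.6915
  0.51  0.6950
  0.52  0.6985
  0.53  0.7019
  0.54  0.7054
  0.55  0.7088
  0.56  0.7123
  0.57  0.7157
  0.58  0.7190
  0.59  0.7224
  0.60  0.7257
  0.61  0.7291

$18.41

T = 0.5;  σ√T = 0.1131
d₁ = [ln(240/230) + (0.031 + 0.16²/2)·0.5] / 0.1131 = [0.0426 + 0.0219] / 0.1131 = 0.5697 which rounds to 0.57
d₂ = d₁ − σ√T = 0.5697 − 0.1131 = 0.4566 which rounds to 0.46
e^(−rT) = e^(−0.031·0.5) = 0.9846
N(d₁) = N(0.57) = 0.7157;  N(d₂) = N(0.46) = 0.6772
C = 240·0.7157 − 230·0.9846·0.6772 = 171.7680 − 153.3574 = 18.4106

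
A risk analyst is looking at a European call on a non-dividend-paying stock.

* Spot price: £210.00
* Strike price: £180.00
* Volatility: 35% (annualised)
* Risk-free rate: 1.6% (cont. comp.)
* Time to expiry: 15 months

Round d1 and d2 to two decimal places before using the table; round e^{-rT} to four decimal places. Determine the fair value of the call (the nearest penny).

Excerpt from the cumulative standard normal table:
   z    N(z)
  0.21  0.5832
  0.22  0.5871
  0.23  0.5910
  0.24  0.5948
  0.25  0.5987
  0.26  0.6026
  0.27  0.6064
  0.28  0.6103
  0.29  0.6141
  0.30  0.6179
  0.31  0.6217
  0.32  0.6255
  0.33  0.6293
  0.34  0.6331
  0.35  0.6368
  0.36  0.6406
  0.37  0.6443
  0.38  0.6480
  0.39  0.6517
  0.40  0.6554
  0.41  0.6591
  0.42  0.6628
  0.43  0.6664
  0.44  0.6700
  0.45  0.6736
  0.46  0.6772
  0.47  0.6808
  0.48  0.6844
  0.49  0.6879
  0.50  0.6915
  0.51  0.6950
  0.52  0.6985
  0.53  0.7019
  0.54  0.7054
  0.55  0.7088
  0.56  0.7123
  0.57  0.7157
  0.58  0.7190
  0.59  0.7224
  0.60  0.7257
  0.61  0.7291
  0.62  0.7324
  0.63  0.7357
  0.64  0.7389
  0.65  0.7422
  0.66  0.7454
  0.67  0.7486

T = 1.25;  σ√T = 0.3913
d₁ = [ln(210/180) + (0.016 + ½·0.35²)·1.25] / (σ√T) = (0.1542 + 0.0966) / 0.3913 = 0.6407 ≈ 0.64
d₂ = 0.6407 − 0.3913 = 0.2494 ≈ 0.25
exp(−rT) = exp(−0.016·1.25) = 0.9802
C = 210·N(0.64) − 180·0.9802·N(0.25) = 210·0.7389 − 180·0.9802·0.5987 = 155.1690 − 105.6322 = 49.5368

£49.54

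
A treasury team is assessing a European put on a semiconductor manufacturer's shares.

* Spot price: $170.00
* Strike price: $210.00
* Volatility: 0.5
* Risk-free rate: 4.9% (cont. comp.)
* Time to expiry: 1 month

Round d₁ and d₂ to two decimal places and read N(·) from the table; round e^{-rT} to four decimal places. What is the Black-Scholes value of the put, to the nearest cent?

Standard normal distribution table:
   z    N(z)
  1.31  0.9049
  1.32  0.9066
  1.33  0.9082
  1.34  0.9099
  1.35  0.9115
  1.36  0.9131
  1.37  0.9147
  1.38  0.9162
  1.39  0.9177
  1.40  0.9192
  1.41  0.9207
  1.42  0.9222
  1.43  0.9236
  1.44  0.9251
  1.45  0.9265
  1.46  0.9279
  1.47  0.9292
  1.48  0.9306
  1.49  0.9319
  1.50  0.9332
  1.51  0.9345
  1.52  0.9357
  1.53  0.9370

$40.21

σ√T = 0.5·√0.08333 = 0.1443
d₁ = [ln(170/210) + (0.049 + ½·0.5²)·0.08333] / (σ√T) = (-0.2113 + 0.0145) / 0.1443 = -1.3635 ⇒ -1.36
d₂ = -1.3635 − 0.1443 = -1.5079 ⇒ -1.51
e^(−rT) = e^(−0.049·0.08333) = 0.9959
P = 210·0.9959·N(1.51) − 170·N(1.36) = 210·0.9959·0.9345 − 170·0.9131 = 195.4404 − 155.2270 = 40.2134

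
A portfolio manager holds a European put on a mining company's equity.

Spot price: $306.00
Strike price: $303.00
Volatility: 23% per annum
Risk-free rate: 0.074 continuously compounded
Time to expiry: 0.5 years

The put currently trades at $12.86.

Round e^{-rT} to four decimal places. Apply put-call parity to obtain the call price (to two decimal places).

e^(−rT) = e^(−0.074·0.5) = 0.9637
Put-call parity: C − P = S − K·e^(−rT) = 306 − 303·0.9637 = 306 − 292.0011 = 13.9989
C = P + (C − P) = 12.86 + (13.9989) = 26.8589

$26.86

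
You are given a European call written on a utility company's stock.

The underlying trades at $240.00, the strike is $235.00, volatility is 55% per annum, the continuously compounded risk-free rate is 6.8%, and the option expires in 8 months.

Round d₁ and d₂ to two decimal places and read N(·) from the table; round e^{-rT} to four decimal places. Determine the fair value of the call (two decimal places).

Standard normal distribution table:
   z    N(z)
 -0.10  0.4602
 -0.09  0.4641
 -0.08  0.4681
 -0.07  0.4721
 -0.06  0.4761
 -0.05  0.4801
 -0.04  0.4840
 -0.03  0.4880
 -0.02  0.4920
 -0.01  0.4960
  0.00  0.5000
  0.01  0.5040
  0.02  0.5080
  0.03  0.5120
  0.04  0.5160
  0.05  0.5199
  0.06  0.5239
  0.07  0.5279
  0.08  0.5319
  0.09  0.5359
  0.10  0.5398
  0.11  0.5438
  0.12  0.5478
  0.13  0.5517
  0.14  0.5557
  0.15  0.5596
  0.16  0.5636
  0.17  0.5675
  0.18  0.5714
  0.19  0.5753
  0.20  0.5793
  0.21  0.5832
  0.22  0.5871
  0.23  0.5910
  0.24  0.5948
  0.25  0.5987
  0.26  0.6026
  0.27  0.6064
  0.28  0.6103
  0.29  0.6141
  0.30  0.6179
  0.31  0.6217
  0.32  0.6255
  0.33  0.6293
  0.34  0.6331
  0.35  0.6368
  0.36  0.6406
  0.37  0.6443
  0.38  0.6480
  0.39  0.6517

σ√T = 0.55·√0.6667 = 0.4491
d₁ = [ln(240/235) + (0.068 + 0.55²/2)·0.6667] / 0.4491 = [0.0211 + 0.1462] / 0.4491 = 0.3724 → 0.37
d₂ = d₁ − σ√T = 0.3724 − 0.4491 = -0.0767 → -0.08
e^(−rT) = e^(−0.068·0.6667) = 0.9557
N(d₁) = N(0.37) = 0.6443;  N(d₂) = N(-0.08) = 0.4681
C = 240·0.6443 − 235·0.9557·0.4681 = 154.6320 − 105.1303 = 49.5017

$49.50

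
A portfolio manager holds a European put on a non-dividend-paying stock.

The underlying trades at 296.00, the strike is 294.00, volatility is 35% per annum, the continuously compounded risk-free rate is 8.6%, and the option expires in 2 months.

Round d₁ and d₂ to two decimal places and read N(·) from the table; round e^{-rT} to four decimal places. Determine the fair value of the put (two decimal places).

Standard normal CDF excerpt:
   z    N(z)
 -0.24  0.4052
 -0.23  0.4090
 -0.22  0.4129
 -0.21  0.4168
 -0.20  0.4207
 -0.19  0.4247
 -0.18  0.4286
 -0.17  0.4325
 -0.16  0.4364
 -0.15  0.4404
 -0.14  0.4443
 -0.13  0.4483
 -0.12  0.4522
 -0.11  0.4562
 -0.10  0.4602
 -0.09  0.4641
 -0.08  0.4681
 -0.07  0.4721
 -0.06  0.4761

σ√T = 0.35·√0.1667 = 0.1429
d₁ = [ln(296/294) + (0.086 + ½·0.35²)·0.1667] / (σ√T) = (0.0068 + 0.0245) / 0.1429 = 0.2192 ⇒ 0.22
d₂ = 0.2192 − 0.1429 = 0.0763 ⇒ 0.08
exp(−rT) = exp(−0.086·0.1667) = 0.9858
N(−d₂) = N(-0.08) = 0.4681;  N(−d₁) = N(-0.22) = 0.4129
P = 294·0.9858·0.4681 − 296·0.4129 = 135.6672 − 122.2184 = 13.4488

13.45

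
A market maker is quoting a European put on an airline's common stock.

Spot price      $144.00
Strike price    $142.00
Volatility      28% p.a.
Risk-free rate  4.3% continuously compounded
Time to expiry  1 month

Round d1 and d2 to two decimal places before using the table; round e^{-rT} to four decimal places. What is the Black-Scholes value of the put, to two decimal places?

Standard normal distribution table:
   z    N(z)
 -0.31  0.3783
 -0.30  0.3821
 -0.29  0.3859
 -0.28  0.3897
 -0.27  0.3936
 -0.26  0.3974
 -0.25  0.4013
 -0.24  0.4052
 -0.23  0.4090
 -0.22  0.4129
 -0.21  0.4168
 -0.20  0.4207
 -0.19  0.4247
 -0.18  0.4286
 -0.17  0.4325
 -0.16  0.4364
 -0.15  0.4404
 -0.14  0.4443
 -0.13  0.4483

$3.42

σ√T = 0.28 × 0.2887 = 0.0808
d₁ = [ln(144/142) + (0.043 + ½·0.28²)·0.08333] / (σ√T) = (0.0140 + 0.0068) / 0.0808 = 0.2578 ≈ 0.26
d₂ = 0.2578 − 0.0808 = 0.1770 ≈ 0.18
e^(−rT) = e^(−0.043·0.08333) = 0.9964
N(−d₂) = N(-0.18) = 0.4286;  N(−d₁) = N(-0.26) = 0.3974
P = 142·0.9964·0.4286 − 144·0.3974 = 60.6421 − 57.2256 = 3.4165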